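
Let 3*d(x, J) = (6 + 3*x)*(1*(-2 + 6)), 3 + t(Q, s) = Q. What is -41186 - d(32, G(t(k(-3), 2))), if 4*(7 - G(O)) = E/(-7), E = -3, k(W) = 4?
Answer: -41322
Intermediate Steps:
t(Q, s) = -3 + Q
G(O) = 193/28 (G(O) = 7 - (-3)/(4*(-7)) = 7 - (-3)*(-1)/(4*7) = 7 - 1/4*3/7 = 7 - 3/28 = 193/28)
d(x, J) = 8 + 4*x (d(x, J) = ((6 + 3*x)*(1*(-2 + 6)))/3 = ((6 + 3*x)*(1*4))/3 = ((6 + 3*x)*4)/3 = (24 + 12*x)/3 = 8 + 4*x)
-41186 - d(32, G(t(k(-3), 2))) = -41186 - (8 + 4*32) = -41186 - (8 + 128) = -41186 - 1*136 = -41186 - 136 = -41322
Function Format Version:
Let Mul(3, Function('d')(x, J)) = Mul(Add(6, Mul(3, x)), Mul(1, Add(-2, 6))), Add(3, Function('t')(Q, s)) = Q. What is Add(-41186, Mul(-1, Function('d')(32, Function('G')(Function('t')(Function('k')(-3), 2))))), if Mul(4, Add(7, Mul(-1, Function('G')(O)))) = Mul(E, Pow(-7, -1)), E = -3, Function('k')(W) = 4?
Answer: -41322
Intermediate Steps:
Function('t')(Q, s) = Add(-3, Q)
Function('G')(O) = Rational(193, 28) (Function('G')(O) = Add(7, Mul(Rational(-1, 4), Mul(-3, Pow(-7, -1)))) = Add(7, Mul(Rational(-1, 4), Mul(-3, Rational(-1, 7)))) = Add(7, Mul(Rational(-1, 4), Rational(3, 7))) = Add(7, Rational(-3, 28)) = Rational(193, 28))
Function('d')(x, J) = Add(8, Mul(4, x)) (Function('d')(x, J) = Mul(Rational(1, 3), Mul(Add(6, Mul(3, x)), Mul(1, Add(-2, 6)))) = Mul(Rational(1, 3), Mul(Add(6, Mul(3, x)), Mul(1, 4))) = Mul(Rational(1, 3), Mul(Add(6, Mul(3, x)), 4)) = Mul(Rational(1, 3), Add(24, Mul(12, x))) = Add(8, Mul(4, x)))
Add(-41186, Mul(-1, Function('d')(32, Function('G')(Function('t')(Function('k')(-3), 2))))) = Add(-41186, Mul(-1, Add(8, Mul(4, 32)))) = Add(-41186, Mul(-1, Add(8, 128))) = Add(-41186, Mul(-1, 136)) = Add(-41186, -136) = -41322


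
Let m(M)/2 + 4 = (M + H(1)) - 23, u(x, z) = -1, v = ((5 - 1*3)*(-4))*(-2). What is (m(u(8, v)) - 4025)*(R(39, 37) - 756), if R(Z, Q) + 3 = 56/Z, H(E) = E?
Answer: 120514055/39 ≈ 3.0901e+6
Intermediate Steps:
v = 16 (v = ((5 - 3)*(-4))*(-2) = (2*(-4))*(-2) = -8*(-2) = 16)
R(Z, Q) = -3 + 56/Z
m(M) = -52 + 2*M (m(M) = -8 + 2*((M + 1) - 23) = -8 + 2*((1 + M) - 23) = -8 + 2*(-22 + M) = -8 + (-44 + 2*M) = -52 + 2*M)
(m(u(8, v)) - 4025)*(R(39, 37) - 756) = ((-52 + 2*(-1)) - 4025)*((-3 + 56/39) - 756) = ((-52 - 2) - 4025)*((-3 + 56*(1/39)) - 756) = (-54 - 4025)*((-3 + 56/39) - 756) = -4079*(-61/39 - 756) = -4079*(-29545/39) = 120514055/39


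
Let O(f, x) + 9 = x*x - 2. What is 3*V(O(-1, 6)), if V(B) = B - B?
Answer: 0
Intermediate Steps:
O(f, x) = -11 + x**2 (O(f, x) = -9 + (x*x - 2) = -9 + (x**2 - 2) = -9 + (-2 + x**2) = -11 + x**2)
V(B) = 0
3*V(O(-1, 6)) = 3*0 = 0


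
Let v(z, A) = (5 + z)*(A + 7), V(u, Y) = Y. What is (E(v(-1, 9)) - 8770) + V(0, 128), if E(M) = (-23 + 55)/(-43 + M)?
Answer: -181450/21 ≈ -8640.5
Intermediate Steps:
v(z, A) = (5 + z)*(7 + A)
E(M) = 32/(-43 + M)
(E(v(-1, 9)) - 8770) + V(0, 128) = (32/(-43 + (35 + 5*9 + 7*(-1) + 9*(-1))) - 8770) + 128 = (32/(-43 + (35 + 45 - 7 - 9)) - 8770) + 128 = (32/(-43 + 64) - 8770) + 128 = (32/21 - 8770) + 128 = -184138/21 + 128 = -181450/21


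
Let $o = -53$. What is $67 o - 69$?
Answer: $-3620$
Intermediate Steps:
$67 o - 69 = 67 \left(-53\right) - 69 = -3551 - 69 = -3620$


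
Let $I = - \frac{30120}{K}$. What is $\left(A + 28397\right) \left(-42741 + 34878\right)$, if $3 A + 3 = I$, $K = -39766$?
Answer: $- \frac{4439470935744}{19883} \approx -2.2328 \cdot 10^{8}$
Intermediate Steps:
$I = \frac{15060}{19883}$ ($I = - \frac{30120}{-39766} = \left(-30120\right) \left(- \frac{1}{39766}\right) = \frac{15060}{19883} \approx 0.75743$)
$A = - \frac{14863}{19883}$ ($A = -1 + \frac{1}{3} \cdot \frac{15060}{19883} = -1 + \frac{5020}{19883} = - \frac{14863}{19883} \approx -0.74752$)
$\left(A + 28397\right) \left(-42741 + 34878\right) = \left(- \frac{14863}{19883} + 28397\right) \left(-42741 + 34878\right) = \frac{564602688}{19883} \left(-7863\right) = - \frac{4439470935744}{19883}$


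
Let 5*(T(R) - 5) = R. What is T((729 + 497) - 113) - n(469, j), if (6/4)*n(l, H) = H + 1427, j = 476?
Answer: -15616/15 ≈ -1041.1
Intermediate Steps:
T(R) = 5 + R/5
n(l, H) = 2854/3 + 2*H/3 (n(l, H) = 2*(H + 1427)/3 = 2*(1427 + H)/3 = 2854/3 + 2*H/3)
T((729 + 497) - 113) - n(469, j) = (5 + ((729 + 497) - 113)/5) - (2854/3 + (⅔)*476) = (5 + (1226 - 113)/5) - (2854/3 + 952/3) = (5 + (⅕)*1113) - 1*3806/3 = (5 + 1113/5) - 3806/3 = 1138/5 - 3806/3 = -15616/15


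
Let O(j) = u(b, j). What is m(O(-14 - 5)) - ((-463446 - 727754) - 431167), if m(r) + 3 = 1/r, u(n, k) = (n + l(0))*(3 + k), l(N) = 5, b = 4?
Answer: 233620415/144 ≈ 1.6224e+6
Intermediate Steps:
u(n, k) = (3 + k)*(5 + n) (u(n, k) = (n + 5)*(3 + k) = (5 + n)*(3 + k) = (3 + k)*(5 + n))
O(j) = 27 + 9*j (O(j) = 15 + 3*4 + 5*j + j*4 = 15 + 12 + 5*j + 4*j = 27 + 9*j)
m(r) = -3 + 1/r
m(O(-14 - 5)) - ((-463446 - 727754) - 431167) = (-3 + 1/(27 + 9*(-14 - 5))) - ((-463446 - 727754) - 431167) = (-3 + 1/(27 + 9*(-19))) - (-1191200 - 431167) = (-3 + 1/(27 - 171)) - 1*(-1622367) = (-3 + 1/(-144)) + 1622367 = (-3 - 1/144) + 1622367 = -433/144 + 1622367 = 233620415/144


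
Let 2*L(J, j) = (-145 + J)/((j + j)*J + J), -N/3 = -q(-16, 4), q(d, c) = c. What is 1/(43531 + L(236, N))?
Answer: 11800/513665891 ≈ 2.2972e-5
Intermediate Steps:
N = 12 (N = -(-3)*4 = -3*(-4) = 12)
L(J, j) = (-145 + J)/(2*(J + 2*J*j)) (L(J, j) = ((-145 + J)/((j + j)*J + J))/2 = ((-145 + J)/((2*j)*J + J))/2 = ((-145 + J)/(2*J*j + J))/2 = ((-145 + J)/(J + 2*J*j))/2 = (-145 + J)/(2*(J + 2*J*j)))
1/(43531 + L(236, N)) = 1/(43531 + (½)*(-145 + 236)/(236*(1 + 2*12))) = 1/(43531 + (½)*(1/236)*91/(1 + 24)) = 1/(43531 + (½)*(1/236)*91/25) = 1/(43531 + (½)*(1/236)*(1/25)*91) = 1/(43531 + 91/11800) = 1/(513665891/11800) = 11800/513665891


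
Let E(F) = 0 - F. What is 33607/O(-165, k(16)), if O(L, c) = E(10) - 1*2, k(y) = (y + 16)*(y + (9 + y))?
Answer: -33607/12 ≈ -2800.6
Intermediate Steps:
k(y) = (9 + 2*y)*(16 + y) (k(y) = (16 + y)*(9 + 2*y) = (9 + 2*y)*(16 + y))
E(F) = -F
O(L, c) = -12 (O(L, c) = -1*10 - 1*2 = -10 - 2 = -12)
33607/O(-165, k(16)) = 33607/(-12) = 33607*(-1/12) = -33607/12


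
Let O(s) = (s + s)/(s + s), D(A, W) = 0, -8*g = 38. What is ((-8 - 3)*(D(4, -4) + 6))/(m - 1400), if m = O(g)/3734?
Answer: 82148/1742533 ≈ 0.047143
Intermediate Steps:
g = -19/4 (g = -1/8*38 = -19/4 ≈ -4.7500)
O(s) = 1 (O(s) = (2*s)/((2*s)) = (2*s)*(1/(2*s)) = 1)
m = 1/3734 ≈ 0.00026781
((-8 - 3)*(D(4, -4) + 6))/(m - 1400) = ((-8 - 3)*(0 + 6))/(1/3734 - 1400) = (-11*6)/(-5227599/3734) = -3734/5227599*(-66) = 82148/1742533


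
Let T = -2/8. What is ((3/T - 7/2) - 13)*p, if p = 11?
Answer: -627/2 ≈ -313.50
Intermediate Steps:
T = -¼ (T = -2*⅛ = -¼ ≈ -0.25000)
((3/T - 7/2) - 13)*p = ((3/(-¼) - 7/2) - 13)*11 = ((3*(-4) - 7*½) - 13)*11 = ((-12 - 7/2) - 13)*11 = (-31/2 - 13)*11 = -57/2*11 = -627/2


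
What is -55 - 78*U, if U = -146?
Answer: 11333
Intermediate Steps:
-55 - 78*U = -55 - 78*(-146) = -55 + 11388 = 11333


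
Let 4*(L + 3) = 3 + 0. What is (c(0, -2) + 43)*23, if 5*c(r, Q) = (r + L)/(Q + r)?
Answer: 39767/40 ≈ 994.17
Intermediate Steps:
L = -9/4 (L = -3 + (3 + 0)/4 = -3 + (¼)*3 = -3 + ¾ = -9/4 ≈ -2.2500)
c(r, Q) = (-9/4 + r)/(5*(Q + r)) (c(r, Q) = ((r - 9/4)/(Q + r))/5 = ((-9/4 + r)/(Q + r))/5 = (-9/4 + r)/(5*(Q + r)))
(c(0, -2) + 43)*23 = ((-9/20 + (⅕)*0)/(-2 + 0) + 43)*23 = ((-9/20 + 0)/(-2) + 43)*23 = (-½*(-9/20) + 43)*23 = (9/40 + 43)*23 = (1729/40)*23 = 39767/40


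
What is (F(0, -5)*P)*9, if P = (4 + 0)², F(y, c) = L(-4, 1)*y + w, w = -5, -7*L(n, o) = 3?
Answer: -720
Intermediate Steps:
L(n, o) = -3/7 (L(n, o) = -⅐*3 = -3/7)
F(y, c) = -5 - 3*y/7 (F(y, c) = -3*y/7 - 5 = -5 - 3*y/7)
P = 16 (P = 4² = 16)
(F(0, -5)*P)*9 = ((-5 - 3/7*0)*16)*9 = ((-5 + 0)*16)*9 = -5*16*9 = -80*9 = -720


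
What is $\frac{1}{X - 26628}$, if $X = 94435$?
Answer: $\frac{1}{67807} \approx 1.4748 \cdot 10^{-5}$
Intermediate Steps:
$\frac{1}{X - 26628} = \frac{1}{94435 - 26628} = \frac{1}{67807}$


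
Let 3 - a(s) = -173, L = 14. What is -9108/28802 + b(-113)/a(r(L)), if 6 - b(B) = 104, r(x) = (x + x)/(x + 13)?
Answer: -1106401/1267288 ≈ -0.87305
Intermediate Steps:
r(x) = 2*x/(13 + x) (r(x) = (2*x)/(13 + x) = 2*x/(13 + x))
b(B) = -98 (b(B) = 6 - 1*104 = 6 - 104 = -98)
a(s) = 176 (a(s) = 3 - 1*(-173) = 3 + 173 = 176)
-9108/28802 + b(-113)/a(r(L)) = -9108/28802 - 98/176 = -9108*1/28802 - 98*1/176 = -4554/14401 - 49/88 = -1106401/1267288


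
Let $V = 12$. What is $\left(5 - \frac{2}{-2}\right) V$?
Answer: $72$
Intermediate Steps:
$\left(5 - \frac{2}{-2}\right) V = \left(5 - \frac{2}{-2}\right) 12 = \left(5 - -1\right) 12 = \left(5 + 1\right) 12 = 6 \cdot 12 = 72$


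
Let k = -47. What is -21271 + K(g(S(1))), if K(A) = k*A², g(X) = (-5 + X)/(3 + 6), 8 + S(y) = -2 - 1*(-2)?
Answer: -1730894/81 ≈ -21369.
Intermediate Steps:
S(y) = -8 (S(y) = -8 + (-2 - 1*(-2)) = -8 + (-2 + 2) = -8 + 0 = -8)
g(X) = -5/9 + X/9 (g(X) = (-5 + X)/9 = (-5 + X)*(⅑) = -5/9 + X/9)
K(A) = -47*A²
-21271 + K(g(S(1))) = -21271 - 47*(-5/9 + (⅑)*(-8))² = -21271 - 47*(-5/9 - 8/9)² = -21271 - 47*(-13/9)² = -21271 - 47*169/81 = -21271 - 7943/81 = -1730894/81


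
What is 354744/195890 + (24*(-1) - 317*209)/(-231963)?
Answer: 47635242001/22719616035 ≈ 2.0967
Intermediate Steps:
354744/195890 + (24*(-1) - 317*209)/(-231963) = 354744*(1/195890) + (-24 - 66253)*(-1/231963) = 177372/97945 - 66277*(-1/231963) = 177372/97945 + 66277/231963 = 47635242001/22719616035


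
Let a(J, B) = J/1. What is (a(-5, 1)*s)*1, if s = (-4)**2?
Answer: -80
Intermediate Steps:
s = 16
a(J, B) = J (a(J, B) = J*1 = J)
(a(-5, 1)*s)*1 = -5*16*1 = -80*1 = -80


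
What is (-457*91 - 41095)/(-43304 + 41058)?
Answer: 41341/1123 ≈ 36.813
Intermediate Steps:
(-457*91 - 41095)/(-43304 + 41058) = (-41587 - 41095)/(-2246) = -82682*(-1/2246) = 41341/1123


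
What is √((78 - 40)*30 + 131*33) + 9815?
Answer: 9815 + 3*√607 ≈ 9888.9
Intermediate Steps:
√((78 - 40)*30 + 131*33) + 9815 = √(38*30 + 4323) + 9815 = √(1140 + 4323) + 9815 = √5463 + 9815 = 3*√607 + 9815 = 9815 + 3*√607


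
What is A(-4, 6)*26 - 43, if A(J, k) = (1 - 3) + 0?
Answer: -95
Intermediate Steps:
A(J, k) = -2 (A(J, k) = -2 + 0 = -2)
A(-4, 6)*26 - 43 = -2*26 - 43 = -52 - 43 = -95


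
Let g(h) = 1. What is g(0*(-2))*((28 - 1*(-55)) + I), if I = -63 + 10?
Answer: 30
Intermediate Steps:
I = -53
g(0*(-2))*((28 - 1*(-55)) + I) = 1*((28 - 1*(-55)) - 53) = 1*((28 + 55) - 53) = 1*(83 - 53) = 1*30 = 30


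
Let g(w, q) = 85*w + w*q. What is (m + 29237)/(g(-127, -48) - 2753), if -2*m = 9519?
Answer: -48955/14904 ≈ -3.2847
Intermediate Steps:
m = -9519/2 (m = -½*9519 = -9519/2 ≈ -4759.5)
g(w, q) = 85*w + q*w
(m + 29237)/(g(-127, -48) - 2753) = (-9519/2 + 29237)/(-127*(85 - 48) - 2753) = 48955/(2*(-127*37 - 2753)) = 48955/(2*(-4699 - 2753)) = (48955/2)/(-7452) = (48955/2)*(-1/7452) = -48955/14904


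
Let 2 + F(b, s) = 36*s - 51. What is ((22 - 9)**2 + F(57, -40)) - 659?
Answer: -1983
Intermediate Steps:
F(b, s) = -53 + 36*s (F(b, s) = -2 + (36*s - 51) = -2 + (-51 + 36*s) = -53 + 36*s)
((22 - 9)**2 + F(57, -40)) - 659 = ((22 - 9)**2 + (-53 + 36*(-40))) - 659 = (13**2 + (-53 - 1440)) - 659 = (169 - 1493) - 659 = -1324 - 659 = -1983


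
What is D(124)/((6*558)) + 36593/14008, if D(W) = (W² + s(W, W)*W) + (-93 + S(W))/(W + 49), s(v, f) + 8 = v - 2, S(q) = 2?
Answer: 23178111463/2028372408 ≈ 11.427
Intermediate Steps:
s(v, f) = -10 + v (s(v, f) = -8 + (v - 2) = -8 + (-2 + v) = -10 + v)
D(W) = W² - 91/(49 + W) + W*(-10 + W) (D(W) = (W² + (-10 + W)*W) + (-93 + 2)/(W + 49) = (W² + W*(-10 + W)) - 91/(49 + W) = W² - 91/(49 + W) + W*(-10 + W))
D(124)/((6*558)) + 36593/14008 = ((-91 - 490*124 + 2*124³ + 88*124²)/(49 + 124))/((6*558)) + 36593/14008 = ((-91 - 60760 + 2*1906624 + 88*15376)/173)/3348 + 36593*(1/14008) = ((-91 - 60760 + 3813248 + 1353088)/173)*(1/3348) + 36593/14008 = ((1/173)*5105485)*(1/3348) + 36593/14008 = (5105485/173)*(1/3348) + 36593/14008 = 5105485/579204 + 36593/14008 = 23178111463/2028372408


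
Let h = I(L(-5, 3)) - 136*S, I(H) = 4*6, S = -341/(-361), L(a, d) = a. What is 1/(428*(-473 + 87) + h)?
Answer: -361/59677800 ≈ -6.0492e-6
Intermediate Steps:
S = 341/361 (S = -341*(-1/361) = 341/361 ≈ 0.94460)
I(H) = 24
h = -37712/361 (h = 24 - 136*341/361 = 24 - 46376/361 = -37712/361 ≈ -104.47)
1/(428*(-473 + 87) + h) = 1/(428*(-473 + 87) - 37712/361) = 1/(428*(-386) - 37712/361) = 1/(-165208 - 37712/361) = 1/(-59677800/361) = -361/59677800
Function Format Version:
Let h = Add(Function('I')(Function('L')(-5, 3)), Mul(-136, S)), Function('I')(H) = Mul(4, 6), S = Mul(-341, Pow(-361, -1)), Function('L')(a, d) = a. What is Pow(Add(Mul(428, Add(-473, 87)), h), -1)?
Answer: Rational(-361, 59677800) ≈ -6.0492e-6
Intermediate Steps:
S = Rational(341, 361) (S = Mul(-341, Rational(-1, 361)) = Rational(341, 361) ≈ 0.94460)
Function('I')(H) = 24
h = Rational(-37712, 361) (h = Add(24, Mul(-136, Rational(341, 361))) = Add(24, Rational(-46376, 361)) = Rational(-37712, 361) ≈ -104.47)
Pow(Add(Mul(428, Add(-473, 87)), h), -1) = Pow(Add(Mul(428, Add(-473, 87)), Rational(-37712, 361)), -1) = Pow(Add(Mul(428, -386), Rational(-37712, 361)), -1) = Pow(Add(-165208, Rational(-37712, 361)), -1) = Pow(Rational(-59677800, 361), -1) = Rational(-361, 59677800)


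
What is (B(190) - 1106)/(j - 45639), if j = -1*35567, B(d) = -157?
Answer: 1263/81206 ≈ 0.015553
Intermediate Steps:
j = -35567
(B(190) - 1106)/(j - 45639) = (-157 - 1106)/(-35567 - 45639) = -1263/(-81206) = -1263*(-1/81206) = 1263/81206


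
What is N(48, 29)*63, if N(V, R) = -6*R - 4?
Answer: -11214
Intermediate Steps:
N(V, R) = -4 - 6*R
N(48, 29)*63 = (-4 - 6*29)*63 = (-4 - 174)*63 = -178*63 = -11214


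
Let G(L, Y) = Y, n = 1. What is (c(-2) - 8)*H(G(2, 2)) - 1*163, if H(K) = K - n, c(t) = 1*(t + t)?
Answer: -175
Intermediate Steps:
c(t) = 2*t (c(t) = 1*(2*t) = 2*t)
H(K) = -1 + K (H(K) = K - 1*1 = K - 1 = -1 + K)
(c(-2) - 8)*H(G(2, 2)) - 1*163 = (2*(-2) - 8)*(-1 + 2) - 1*163 = (-4 - 8)*1 - 163 = -12*1 - 163 = -12 - 163 = -175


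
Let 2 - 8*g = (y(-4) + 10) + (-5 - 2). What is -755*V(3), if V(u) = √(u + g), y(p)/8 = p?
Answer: -755*√110/4 ≈ -1979.6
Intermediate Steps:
y(p) = 8*p
g = 31/8 (g = ¼ - ((8*(-4) + 10) + (-5 - 2))/8 = ¼ - ((-32 + 10) - 7)/8 = ¼ - (-22 - 7)/8 = ¼ - ⅛*(-29) = ¼ + 29/8 = 31/8 ≈ 3.8750)
V(u) = √(31/8 + u) (V(u) = √(u + 31/8) = √(31/8 + u))
-755*V(3) = -755*√(62 + 16*3)/4 = -755*√(62 + 48)/4 = -755*√110/4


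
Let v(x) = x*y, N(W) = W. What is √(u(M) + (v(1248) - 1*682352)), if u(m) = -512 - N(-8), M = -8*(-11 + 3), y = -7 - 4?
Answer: 14*I*√3554 ≈ 834.62*I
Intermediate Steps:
y = -11
v(x) = -11*x (v(x) = x*(-11) = -11*x)
M = 64 (M = -8*(-8) = 64)
u(m) = -504 (u(m) = -512 - 1*(-8) = -512 + 8 = -504)
√(u(M) + (v(1248) - 1*682352)) = √(-504 + (-11*1248 - 1*682352)) = √(-504 + (-13728 - 682352)) = √(-504 - 696080) = √(-696584) = 14*I*√3554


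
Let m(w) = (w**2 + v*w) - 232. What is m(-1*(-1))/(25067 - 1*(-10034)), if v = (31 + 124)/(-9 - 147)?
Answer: -36191/5475756 ≈ -0.0066093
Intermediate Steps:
v = -155/156 (v = 155/(-156) = 155*(-1/156) = -155/156 ≈ -0.99359)
m(w) = -232 + w**2 - 155*w/156 (m(w) = (w**2 - 155*w/156) - 232 = -232 + w**2 - 155*w/156)
m(-1*(-1))/(25067 - 1*(-10034)) = (-232 + (-1*(-1))**2 - (-155)*(-1)/156)/(25067 - 1*(-10034)) = (-232 + 1**2 - 155/156*1)/(25067 + 10034) = (-232 + 1 - 155/156)/35101 = -36191/156*1/35101 = -36191/5475756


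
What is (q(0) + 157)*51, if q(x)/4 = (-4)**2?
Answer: 11271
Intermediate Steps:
q(x) = 64 (q(x) = 4*(-4)**2 = 4*16 = 64)
(q(0) + 157)*51 = (64 + 157)*51 = 221*51 = 11271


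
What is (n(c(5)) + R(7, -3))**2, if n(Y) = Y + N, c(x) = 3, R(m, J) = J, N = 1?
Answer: 1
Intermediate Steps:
n(Y) = 1 + Y (n(Y) = Y + 1 = 1 + Y)
(n(c(5)) + R(7, -3))**2 = ((1 + 3) - 3)**2 = (4 - 3)**2 = 1**2 = 1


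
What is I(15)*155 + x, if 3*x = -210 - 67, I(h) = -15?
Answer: -7252/3 ≈ -2417.3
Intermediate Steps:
x = -277/3 (x = (-210 - 67)/3 = (⅓)*(-277) = -277/3 ≈ -92.333)
I(15)*155 + x = -15*155 - 277/3 = -2325 - 277/3 = -7252/3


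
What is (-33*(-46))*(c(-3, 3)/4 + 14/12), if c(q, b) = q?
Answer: 1265/2 ≈ 632.50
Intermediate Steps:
(-33*(-46))*(c(-3, 3)/4 + 14/12) = (-33*(-46))*(-3/4 + 14/12) = 1518*(-3*¼ + 14*(1/12)) = 1518*(-¾ + 7/6) = 1518*(5/12) = 1265/2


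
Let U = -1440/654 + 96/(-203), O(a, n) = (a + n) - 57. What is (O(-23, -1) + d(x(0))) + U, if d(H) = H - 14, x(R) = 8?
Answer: -1984233/22127 ≈ -89.675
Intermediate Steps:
O(a, n) = -57 + a + n
d(H) = -14 + H
U = -59184/22127 (U = -1440*1/654 + 96*(-1/203) = -240/109 - 96/203 = -59184/22127 ≈ -2.6747)
(O(-23, -1) + d(x(0))) + U = ((-57 - 23 - 1) + (-14 + 8)) - 59184/22127 = (-81 - 6) - 59184/22127 = -87 - 59184/22127 = -1984233/22127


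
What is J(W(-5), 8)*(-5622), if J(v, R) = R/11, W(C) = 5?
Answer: -44976/11 ≈ -4088.7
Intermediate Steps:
J(v, R) = R/11 (J(v, R) = R*(1/11) = R/11)
J(W(-5), 8)*(-5622) = ((1/11)*8)*(-5622) = (8/11)*(-5622) = -44976/11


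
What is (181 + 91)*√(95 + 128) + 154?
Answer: 154 + 272*√223 ≈ 4215.8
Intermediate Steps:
(181 + 91)*√(95 + 128) + 154 = 272*√223 + 154 = 154 + 272*√223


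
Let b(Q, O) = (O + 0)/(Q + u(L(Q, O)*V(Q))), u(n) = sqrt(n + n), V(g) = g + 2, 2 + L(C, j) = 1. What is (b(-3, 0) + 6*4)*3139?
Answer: 75336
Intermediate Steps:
L(C, j) = -1 (L(C, j) = -2 + 1 = -1)
V(g) = 2 + g
u(n) = sqrt(2)*sqrt(n) (u(n) = sqrt(2*n) = sqrt(2)*sqrt(n))
b(Q, O) = O/(Q + sqrt(2)*sqrt(-2 - Q)) (b(Q, O) = (O + 0)/(Q + sqrt(2)*sqrt(-(2 + Q))) = O/(Q + sqrt(2)*sqrt(-2 - Q)))
(b(-3, 0) + 6*4)*3139 = (0/(-3 + sqrt(2)*sqrt(-2 - 1*(-3))) + 6*4)*3139 = (0/(-3 + sqrt(2)*sqrt(-2 + 3)) + 24)*3139 = (0/(-3 + sqrt(2)*sqrt(1)) + 24)*3139 = (0/(-3 + sqrt(2)*1) + 24)*3139 = (0/(-3 + sqrt(2)) + 24)*3139 = (0 + 24)*3139 = 24*3139 = 75336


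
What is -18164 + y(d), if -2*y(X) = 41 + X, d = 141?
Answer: -18255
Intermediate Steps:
y(X) = -41/2 - X/2 (y(X) = -(41 + X)/2 = -41/2 - X/2)
-18164 + y(d) = -18164 + (-41/2 - 1/2*141) = -18164 + (-41/2 - 141/2) = -18164 - 91 = -18255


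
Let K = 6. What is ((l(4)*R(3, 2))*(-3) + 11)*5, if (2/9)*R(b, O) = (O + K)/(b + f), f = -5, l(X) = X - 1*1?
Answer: 865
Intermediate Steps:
l(X) = -1 + X (l(X) = X - 1 = -1 + X)
R(b, O) = 9*(6 + O)/(2*(-5 + b)) (R(b, O) = 9*((O + 6)/(b - 5))/2 = 9*((6 + O)/(-5 + b))/2 = 9*(6 + O)/(2*(-5 + b)))
((l(4)*R(3, 2))*(-3) + 11)*5 = (((-1 + 4)*(9*(6 + 2)/(2*(-5 + 3))))*(-3) + 11)*5 = ((3*((9/2)*8/(-2)))*(-3) + 11)*5 = ((3*((9/2)*(-1/2)*8))*(-3) + 11)*5 = ((3*(-18))*(-3) + 11)*5 = (-54*(-3) + 11)*5 = (162 + 11)*5 = 173*5 = 865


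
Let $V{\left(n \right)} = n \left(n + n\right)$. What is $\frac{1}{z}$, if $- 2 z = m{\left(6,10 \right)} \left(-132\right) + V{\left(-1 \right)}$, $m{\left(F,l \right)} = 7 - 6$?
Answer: $\frac{1}{65} \approx 0.015385$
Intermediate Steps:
$V{\left(n \right)} = 2 n^{2}$ ($V{\left(n \right)} = n 2 n = 2 n^{2}$)
$m{\left(F,l \right)} = 1$ ($m{\left(F,l \right)} = 7 - 6 = 1$)
$z = 65$ ($z = - \frac{1 \left(-132\right) + 2 \left(-1\right)^{2}}{2} = - \frac{-132 + 2 \cdot 1}{2} = - \frac{-132 + 2}{2} = \left(- \frac{1}{2}\right) \left(-130\right) = 65$)
$\frac{1}{z} = \frac{1}{65}$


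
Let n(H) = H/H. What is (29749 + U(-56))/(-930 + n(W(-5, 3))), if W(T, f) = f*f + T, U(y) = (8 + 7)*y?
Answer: -28909/929 ≈ -31.118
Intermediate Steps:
U(y) = 15*y
W(T, f) = T + f**2 (W(T, f) = f**2 + T = T + f**2)
n(H) = 1
(29749 + U(-56))/(-930 + n(W(-5, 3))) = (29749 + 15*(-56))/(-930 + 1) = (29749 - 840)/(-929) = 28909*(-1/929) = -28909/929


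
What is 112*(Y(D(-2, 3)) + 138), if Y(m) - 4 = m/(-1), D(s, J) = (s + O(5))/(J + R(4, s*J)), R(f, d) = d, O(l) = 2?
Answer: 15904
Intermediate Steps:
D(s, J) = (2 + s)/(J + J*s) (D(s, J) = (s + 2)/(J + s*J) = (2 + s)/(J + J*s))
Y(m) = 4 - m (Y(m) = 4 + m/(-1) = 4 + m*(-1) = 4 - m)
112*(Y(D(-2, 3)) + 138) = 112*((4 - (2 - 2)/(3*(1 - 2))) + 138) = 112*((4 - 0/(3*(-1))) + 138) = 112*((4 - (-1)*0/3) + 138) = 112*((4 - 1*0) + 138) = 112*((4 + 0) + 138) = 112*(4 + 138) = 112*142 = 15904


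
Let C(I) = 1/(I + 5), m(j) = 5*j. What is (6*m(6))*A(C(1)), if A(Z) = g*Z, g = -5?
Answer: -150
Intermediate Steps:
C(I) = 1/(5 + I)
A(Z) = -5*Z
(6*m(6))*A(C(1)) = (6*(5*6))*(-5/(5 + 1)) = (6*30)*(-5/6) = 180*(-5*1/6) = 180*(-5/6) = -150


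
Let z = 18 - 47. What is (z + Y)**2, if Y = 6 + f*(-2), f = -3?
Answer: 289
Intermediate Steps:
Y = 12 (Y = 6 - 3*(-2) = 6 + 6 = 12)
z = -29
(z + Y)**2 = (-29 + 12)**2 = (-17)**2 = 289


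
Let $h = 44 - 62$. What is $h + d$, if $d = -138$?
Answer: $-156$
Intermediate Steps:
$h = -18$ ($h = 44 - 62 = -18$)
$h + d = -18 - 138 = -156$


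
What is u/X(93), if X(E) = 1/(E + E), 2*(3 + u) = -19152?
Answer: -1781694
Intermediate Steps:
u = -9579 (u = -3 + (½)*(-19152) = -3 - 9576 = -9579)
X(E) = 1/(2*E)
u/X(93) = -9579/((½)/93) = -9579/((½)*(1/93)) = -9579/1/186 = -9579*186 = -1781694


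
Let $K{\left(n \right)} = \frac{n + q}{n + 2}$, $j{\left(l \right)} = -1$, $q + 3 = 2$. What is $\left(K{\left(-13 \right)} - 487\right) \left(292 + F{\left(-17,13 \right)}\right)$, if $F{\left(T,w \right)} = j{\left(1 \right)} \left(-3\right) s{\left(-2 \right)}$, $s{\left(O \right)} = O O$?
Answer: $- \frac{1624272}{11} \approx -1.4766 \cdot 10^{5}$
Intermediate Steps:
$q = -1$ ($q = -3 + 2 = -1$)
$s{\left(O \right)} = O^{2}$
$K{\left(n \right)} = \frac{-1 + n}{2 + n}$ ($K{\left(n \right)} = \frac{n - 1}{n + 2} = \frac{-1 + n}{2 + n}$)
$F{\left(T,w \right)} = 12$ ($F{\left(T,w \right)} = \left(-1\right) \left(-3\right) \left(-2\right)^{2} = 3 \cdot 4 = 12$)
$\left(K{\left(-13 \right)} - 487\right) \left(292 + F{\left(-17,13 \right)}\right) = \left(\frac{-1 - 13}{2 - 13} - 487\right) \left(292 + 12\right) = \left(\frac{1}{-11} \left(-14\right) - 487\right) 304 = \left(\left(- \frac{1}{11}\right) \left(-14\right) - 487\right) 304 = \left(\frac{14}{11} - 487\right) 304 = \left(- \frac{5343}{11}\right) 304 = - \frac{1624272}{11}$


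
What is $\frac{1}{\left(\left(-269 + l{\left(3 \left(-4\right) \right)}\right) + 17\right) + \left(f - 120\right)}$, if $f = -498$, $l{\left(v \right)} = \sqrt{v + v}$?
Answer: $- \frac{145}{126154} - \frac{i \sqrt{6}}{378462} \approx -0.0011494 - 6.4722 \cdot 10^{-6} i$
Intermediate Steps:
$l{\left(v \right)} = \sqrt{2} \sqrt{v}$ ($l{\left(v \right)} = \sqrt{2 v} = \sqrt{2} \sqrt{v}$)
$\frac{1}{\left(\left(-269 + l{\left(3 \left(-4\right) \right)}\right) + 17\right) + \left(f - 120\right)} = \frac{1}{\left(\left(-269 + \sqrt{2} \sqrt{3 \left(-4\right)}\right) + 17\right) - 618} = \frac{1}{\left(\left(-269 + \sqrt{2} \sqrt{-12}\right) + 17\right) - 618} = \frac{1}{\left(\left(-269 + \sqrt{2} \cdot 2 i \sqrt{3}\right) + 17\right) - 618} = \frac{1}{\left(\left(-269 + 2 i \sqrt{6}\right) + 17\right) - 618} = \frac{1}{\left(-252 + 2 i \sqrt{6}\right) - 618} = \frac{1}{-870 + 2 i \sqrt{6}}$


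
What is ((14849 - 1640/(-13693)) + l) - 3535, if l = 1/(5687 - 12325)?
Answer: 1028387104703/90894134 ≈ 11314.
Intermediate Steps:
l = -1/6638 (l = 1/(-6638) = -1/6638 ≈ -0.00015065)
((14849 - 1640/(-13693)) + l) - 3535 = ((14849 - 1640/(-13693)) - 1/6638) - 3535 = ((14849 - 1640*(-1/13693)) - 1/6638) - 3535 = ((14849 + 1640/13693) - 1/6638) - 3535 = (203328997/13693 - 1/6638) - 3535 = 1349697868393/90894134 - 3535 = 1028387104703/90894134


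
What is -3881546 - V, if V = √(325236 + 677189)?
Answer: -3881546 - 5*√40097 ≈ -3.8825e+6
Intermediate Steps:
V = 5*√40097 (V = √1002425 = 5*√40097 ≈ 1001.2)
-3881546 - V = -3881546 - 5*√40097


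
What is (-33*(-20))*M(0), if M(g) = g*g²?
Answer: 0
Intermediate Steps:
M(g) = g³
(-33*(-20))*M(0) = -33*(-20)*0³ = 660*0 = 0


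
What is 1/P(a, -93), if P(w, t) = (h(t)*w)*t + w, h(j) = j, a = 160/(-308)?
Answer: -77/346000 ≈ -0.00022254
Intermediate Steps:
a = -40/77 (a = 160*(-1/308) = -40/77 ≈ -0.51948)
P(w, t) = w + w*t² (P(w, t) = (t*w)*t + w = w*t² + w = w + w*t²)
1/P(a, -93) = 1/(-40*(1 + (-93)²)/77) = 1/(-40*(1 + 8649)/77) = 1/(-40/77*8650) = 1/(-346000/77) = -77/346000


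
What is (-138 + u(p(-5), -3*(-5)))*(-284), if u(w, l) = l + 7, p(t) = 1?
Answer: 32944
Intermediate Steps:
u(w, l) = 7 + l
(-138 + u(p(-5), -3*(-5)))*(-284) = (-138 + (7 - 3*(-5)))*(-284) = (-138 + (7 + 15))*(-284) = (-138 + 22)*(-284) = -116*(-284) = 32944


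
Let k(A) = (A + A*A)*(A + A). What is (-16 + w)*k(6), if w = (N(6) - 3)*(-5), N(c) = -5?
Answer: 12096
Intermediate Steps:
k(A) = 2*A*(A + A²) (k(A) = (A + A²)*(2*A) = 2*A*(A + A²))
w = 40 (w = (-5 - 3)*(-5) = -8*(-5) = 40)
(-16 + w)*k(6) = (-16 + 40)*(2*6²*(1 + 6)) = 24*(2*36*7) = 24*504 = 12096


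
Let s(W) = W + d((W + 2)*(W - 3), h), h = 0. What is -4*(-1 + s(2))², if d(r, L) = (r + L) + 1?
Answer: -16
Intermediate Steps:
d(r, L) = 1 + L + r (d(r, L) = (L + r) + 1 = 1 + L + r)
s(W) = 1 + W + (-3 + W)*(2 + W) (s(W) = W + (1 + 0 + (W + 2)*(W - 3)) = W + (1 + 0 + (2 + W)*(-3 + W)) = W + (1 + 0 + (-3 + W)*(2 + W)) = W + (1 + (-3 + W)*(2 + W)) = 1 + W + (-3 + W)*(2 + W))
-4*(-1 + s(2))² = -4*(-1 + (-5 + 2²))² = -4*(-1 + (-5 + 4))² = -4*(-1 - 1)² = -4*(-2)² = -4*4 = -16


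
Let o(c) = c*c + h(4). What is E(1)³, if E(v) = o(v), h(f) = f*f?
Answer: 4913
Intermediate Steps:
h(f) = f²
o(c) = 16 + c² (o(c) = c*c + 4² = c² + 16 = 16 + c²)
E(v) = 16 + v²
E(1)³ = (16 + 1²)³ = (16 + 1)³ = 17³ = 4913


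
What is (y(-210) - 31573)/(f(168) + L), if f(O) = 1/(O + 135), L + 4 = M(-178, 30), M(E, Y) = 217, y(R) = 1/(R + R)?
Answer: -1339326761/9035600 ≈ -148.23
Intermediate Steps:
y(R) = 1/(2*R)
L = 213 (L = -4 + 217 = 213)
f(O) = 1/(135 + O)
(y(-210) - 31573)/(f(168) + L) = ((½)/(-210) - 31573)/(1/(135 + 168) + 213) = ((½)*(-1/210) - 31573)/(1/303 + 213) = (-1/420 - 31573)/(1/303 + 213) = -13260661/(420*64540/303) = -13260661/420*303/64540 = -1339326761/9035600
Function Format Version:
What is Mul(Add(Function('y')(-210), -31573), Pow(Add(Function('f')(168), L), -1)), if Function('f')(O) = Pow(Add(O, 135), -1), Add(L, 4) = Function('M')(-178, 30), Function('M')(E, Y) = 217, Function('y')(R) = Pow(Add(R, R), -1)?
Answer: Rational(-1339326761, 9035600) ≈ -148.23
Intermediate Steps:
Function('y')(R) = Mul(Rational(1, 2), Pow(R, -1)) (Function('y')(R) = Pow(Mul(2, R), -1) = Mul(Rational(1, 2), Pow(R, -1)))
L = 213 (L = Add(-4, 217) = 213)
Function('f')(O) = Pow(Add(135, O), -1)
Mul(Add(Function('y')(-210), -31573), Pow(Add(Function('f')(168), L), -1)) = Mul(Add(Mul(Rational(1, 2), Pow(-210, -1)), -31573), Pow(Add(Pow(Add(135, 168), -1), 213), -1)) = Mul(Add(Mul(Rational(1, 2), Rational(-1, 210)), -31573), Pow(Add(Pow(303, -1), 213), -1)) = Mul(Add(Rational(-1, 420), -31573), Pow(Add(Rational(1, 303), 213), -1)) = Mul(Rational(-13260661, 420), Pow(Rational(64540, 303), -1)) = Mul(Rational(-13260661, 420), Rational(303, 64540)) = Rational(-1339326761, 9035600)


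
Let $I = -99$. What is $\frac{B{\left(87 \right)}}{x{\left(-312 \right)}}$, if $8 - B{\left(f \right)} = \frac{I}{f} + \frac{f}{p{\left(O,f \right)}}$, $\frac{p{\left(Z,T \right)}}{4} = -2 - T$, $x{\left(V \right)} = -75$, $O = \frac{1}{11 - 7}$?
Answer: $- \frac{96863}{774300} \approx -0.1251$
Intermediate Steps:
$O = \frac{1}{4} \approx 0.25$
$p{\left(Z,T \right)} = -8 - 4 T$ ($p{\left(Z,T \right)} = 4 \left(-2 - T\right) = -8 - 4 T$)
$B{\left(f \right)} = 8 + \frac{99}{f} - \frac{f}{-8 - 4 f}$ ($B{\left(f \right)} = 8 - \left(- \frac{99}{f} + \frac{f}{-8 - 4 f}\right) = 8 + \frac{99}{f} - \frac{f}{-8 - 4 f}$)
$\frac{B{\left(87 \right)}}{x{\left(-312 \right)}} = \frac{\frac{1}{4} \cdot \frac{1}{87} \frac{1}{2 + 87} \left(792 + 33 \cdot 87^{2} + 460 \cdot 87\right)}{-75} = \frac{1}{4} \cdot \frac{1}{87} \cdot \frac{1}{89} \left(792 + 33 \cdot 7569 + 40020\right) \left(- \frac{1}{75}\right) = \frac{1}{4} \cdot \frac{1}{87} \cdot \frac{1}{89} \left(792 + 249777 + 40020\right) \left(- \frac{1}{75}\right) = \frac{1}{4} \cdot \frac{1}{87} \cdot \frac{1}{89} \cdot 290589 \left(- \frac{1}{75}\right) = \frac{96863}{10324} \left(- \frac{1}{75}\right) = - \frac{96863}{774300}$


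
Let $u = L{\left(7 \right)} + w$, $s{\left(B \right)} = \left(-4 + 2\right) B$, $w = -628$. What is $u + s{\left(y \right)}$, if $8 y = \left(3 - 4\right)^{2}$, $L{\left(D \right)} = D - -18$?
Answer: $- \frac{2413}{4} \approx -603.25$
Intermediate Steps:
$L{\left(D \right)} = 18 + D$ ($L{\left(D \right)} = D + 18 = 18 + D$)
$y = \frac{1}{8}$ ($y = \frac{\left(3 - 4\right)^{2}}{8} = \frac{\left(-1\right)^{2}}{8} = \frac{1}{8} \cdot 1 = \frac{1}{8} \approx 0.125$)
$s{\left(B \right)} = - 2 B$
$u = -603$ ($u = \left(18 + 7\right) - 628 = 25 - 628 = -603$)
$u + s{\left(y \right)} = -603 - \frac{1}{4} = - \frac{2413}{4}$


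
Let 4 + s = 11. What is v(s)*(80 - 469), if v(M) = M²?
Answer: -19061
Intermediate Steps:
s = 7 (s = -4 + 11 = 7)
v(s)*(80 - 469) = 7²*(80 - 469) = 49*(-389) = -19061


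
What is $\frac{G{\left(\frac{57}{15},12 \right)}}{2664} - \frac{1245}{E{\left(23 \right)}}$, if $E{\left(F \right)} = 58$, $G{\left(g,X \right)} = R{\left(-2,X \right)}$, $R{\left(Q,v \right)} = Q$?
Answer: $- \frac{829199}{38628} \approx -21.466$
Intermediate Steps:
$G{\left(g,X \right)} = -2$
$\frac{G{\left(\frac{57}{15},12 \right)}}{2664} - \frac{1245}{E{\left(23 \right)}} = - \frac{2}{2664} - \frac{1245}{58} = \left(-2\right) \frac{1}{2664} - \frac{1245}{58} = - \frac{1}{1332} - \frac{1245}{58} = - \frac{829199}{38628}$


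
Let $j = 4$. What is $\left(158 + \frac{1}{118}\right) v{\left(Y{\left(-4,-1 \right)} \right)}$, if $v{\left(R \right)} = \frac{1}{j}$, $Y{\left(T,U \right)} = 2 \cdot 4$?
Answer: $\frac{18645}{472} \approx 39.502$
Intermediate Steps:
$Y{\left(T,U \right)} = 8$
$v{\left(R \right)} = \frac{1}{4}$
$\left(158 + \frac{1}{118}\right) v{\left(Y{\left(-4,-1 \right)} \right)} = \left(158 + \frac{1}{118}\right) \frac{1}{4} = \frac{18645}{118} \cdot \frac{1}{4} = \frac{18645}{472}$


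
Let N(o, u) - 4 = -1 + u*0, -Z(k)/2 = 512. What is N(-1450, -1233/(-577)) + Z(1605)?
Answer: -1021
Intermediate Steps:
Z(k) = -1024 (Z(k) = -2*512 = -1024)
N(o, u) = 3 (N(o, u) = 4 + (-1 + u*0) = 4 + (-1 + 0) = 4 - 1 = 3)
N(-1450, -1233/(-577)) + Z(1605) = 3 - 1024 = -1021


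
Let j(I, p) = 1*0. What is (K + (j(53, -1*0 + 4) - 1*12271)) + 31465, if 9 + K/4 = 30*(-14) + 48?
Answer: 17670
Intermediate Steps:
j(I, p) = 0
K = -1524 (K = -36 + 4*(30*(-14) + 48) = -36 + 4*(-420 + 48) = -36 + 4*(-372) = -36 - 1488 = -1524)
(K + (j(53, -1*0 + 4) - 1*12271)) + 31465 = (-1524 + (0 - 1*12271)) + 31465 = (-1524 + (0 - 12271)) + 31465 = (-1524 - 12271) + 31465 = -13795 + 31465 = 17670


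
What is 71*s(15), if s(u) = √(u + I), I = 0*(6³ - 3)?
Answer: 71*√15 ≈ 274.98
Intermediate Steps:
I = 0 (I = 0*(216 - 3) = 0*213 = 0)
s(u) = √u (s(u) = √(u + 0) = √u)
71*s(15) = 71*√15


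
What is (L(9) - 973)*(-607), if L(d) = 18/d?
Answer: 589397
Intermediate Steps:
(L(9) - 973)*(-607) = (18/9 - 973)*(-607) = (18*(⅑) - 973)*(-607) = (2 - 973)*(-607) = -971*(-607) = 589397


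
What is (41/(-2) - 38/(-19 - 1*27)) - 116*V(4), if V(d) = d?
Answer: -22249/46 ≈ -483.67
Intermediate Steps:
(41/(-2) - 38/(-19 - 1*27)) - 116*V(4) = (41/(-2) - 38/(-19 - 1*27)) - 116*4 = (41*(-1/2) - 38/(-19 - 27)) - 464 = (-41/2 - 38/(-46)) - 464 = (-41/2 - 38*(-1/46)) - 464 = (-41/2 + 19/23) - 464 = -905/46 - 464 = -22249/46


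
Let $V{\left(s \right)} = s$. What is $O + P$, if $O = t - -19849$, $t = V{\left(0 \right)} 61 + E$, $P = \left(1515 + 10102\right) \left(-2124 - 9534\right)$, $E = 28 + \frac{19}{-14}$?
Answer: $- \frac{1895755545}{14} \approx -1.3541 \cdot 10^{8}$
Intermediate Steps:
$E = \frac{373}{14}$ ($E = 28 + 19 \left(- \frac{1}{14}\right) = 28 - \frac{19}{14} = \frac{373}{14} \approx 26.643$)
$P = -135430986$ ($P = 11617 \left(-11658\right) = -135430986$)
$t = \frac{373}{14}$ ($t = 0 \cdot 61 + \frac{373}{14} = 0 + \frac{373}{14} = \frac{373}{14} \approx 26.643$)
$O = \frac{278259}{14}$ ($O = \frac{373}{14} - -19849 = \frac{373}{14} + 19849 = \frac{278259}{14} \approx 19876.0$)
$O + P = \frac{278259}{14} - 135430986 = - \frac{1895755545}{14}$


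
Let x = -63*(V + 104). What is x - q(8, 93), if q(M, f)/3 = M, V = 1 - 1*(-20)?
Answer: -7899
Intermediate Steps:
V = 21 (V = 1 + 20 = 21)
q(M, f) = 3*M
x = -7875 (x = -63*(21 + 104) = -63*125 = -7875)
x - q(8, 93) = -7875 - 3*8 = -7875 - 1*24 = -7875 - 24 = -7899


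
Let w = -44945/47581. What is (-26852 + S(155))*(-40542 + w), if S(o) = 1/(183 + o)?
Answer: 17508226008525825/16082378 ≈ 1.0887e+9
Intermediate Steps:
w = -44945/47581 (w = -44945*1/47581 = -44945/47581 ≈ -0.94460)
(-26852 + S(155))*(-40542 + w) = (-26852 + 1/(183 + 155))*(-40542 - 44945/47581) = (-26852 + 1/338)*(-1929073847/47581) = -9075975/338*(-1929073847/47581) = 17508226008525825/16082378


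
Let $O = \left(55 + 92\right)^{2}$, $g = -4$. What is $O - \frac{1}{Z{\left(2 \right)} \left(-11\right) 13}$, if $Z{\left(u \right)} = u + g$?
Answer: $\frac{6180173}{286} \approx 21609.0$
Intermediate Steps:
$Z{\left(u \right)} = -4 + u$ ($Z{\left(u \right)} = u - 4 = -4 + u$)
$O = 21609$ ($O = 147^{2} = 21609$)
$O - \frac{1}{Z{\left(2 \right)} \left(-11\right) 13} = 21609 - \frac{1}{\left(-4 + 2\right) \left(-11\right) 13} = 21609 - \frac{1}{\left(-2\right) \left(-11\right) 13} = 21609 - \frac{1}{22 \cdot 13} = 21609 - \frac{1}{286} = \frac{6180173}{286}$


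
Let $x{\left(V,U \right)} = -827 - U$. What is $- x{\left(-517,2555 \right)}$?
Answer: $3382$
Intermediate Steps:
$- x{\left(-517,2555 \right)} = - (-827 - 2555) = \left(-1\right) \left(-3382\right) = 3382$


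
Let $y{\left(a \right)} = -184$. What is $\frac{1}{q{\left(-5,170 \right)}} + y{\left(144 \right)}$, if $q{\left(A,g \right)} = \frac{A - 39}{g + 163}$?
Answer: $- \frac{8429}{44} \approx -191.57$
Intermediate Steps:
$q{\left(A,g \right)} = \frac{-39 + A}{163 + g}$
$\frac{1}{q{\left(-5,170 \right)}} + y{\left(144 \right)} = \frac{1}{\frac{1}{163 + 170} \left(-39 - 5\right)} - 184 = \frac{1}{\frac{1}{333} \left(-44\right)} - 184 = \frac{1}{- \frac{44}{333}} - 184 = - \frac{333}{44} - 184 = - \frac{8429}{44}$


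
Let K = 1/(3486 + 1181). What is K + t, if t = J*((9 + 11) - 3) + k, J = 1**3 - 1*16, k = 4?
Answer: -1171416/4667 ≈ -251.00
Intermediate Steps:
K = 1/4667 ≈ 0.00021427
J = -15 (J = 1 - 16 = -15)
t = -251 (t = -15*((9 + 11) - 3) + 4 = -15*(20 - 3) + 4 = -15*17 + 4 = -255 + 4 = -251)
K + t = 1/4667 - 251 = -1171416/4667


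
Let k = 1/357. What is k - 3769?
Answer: -1345532/357 ≈ -3769.0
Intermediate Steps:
k = 1/357 ≈ 0.0028011
k - 3769 = 1/357 - 3769 = -1345532/357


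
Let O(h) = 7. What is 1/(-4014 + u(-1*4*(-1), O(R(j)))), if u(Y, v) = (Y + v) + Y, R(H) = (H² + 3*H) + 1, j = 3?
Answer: -1/3999 ≈ -0.00025006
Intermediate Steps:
R(H) = 1 + H² + 3*H
u(Y, v) = v + 2*Y
1/(-4014 + u(-1*4*(-1), O(R(j)))) = 1/(-4014 + (7 + 2*(-1*4*(-1)))) = 1/(-4014 + (7 + 2*(-4*(-1)))) = 1/(-4014 + (7 + 2*4)) = 1/(-4014 + (7 + 8)) = 1/(-4014 + 15) = 1/(-3999) = -1/3999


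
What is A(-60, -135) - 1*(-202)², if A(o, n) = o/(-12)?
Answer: -40799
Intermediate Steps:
A(o, n) = -o/12 (A(o, n) = o*(-1/12) = -o/12)
A(-60, -135) - 1*(-202)² = -1/12*(-60) - 1*(-202)² = 5 - 1*40804 = 5 - 40804 = -40799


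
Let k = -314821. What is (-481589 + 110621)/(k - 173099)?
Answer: 15457/20330 ≈ 0.76031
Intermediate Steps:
(-481589 + 110621)/(k - 173099) = (-481589 + 110621)/(-314821 - 173099) = -370968/(-487920) = -370968*(-1/487920) = 15457/20330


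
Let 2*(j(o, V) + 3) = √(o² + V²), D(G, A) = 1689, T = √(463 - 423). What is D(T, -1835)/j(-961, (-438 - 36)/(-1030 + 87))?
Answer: 18023298732/821208337441 + 3185454*√821240350405/821208337441 ≈ 3.5372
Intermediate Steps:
T = 2*√10 (T = √40 = 2*√10 ≈ 6.3246)
j(o, V) = -3 + √(V² + o²)/2 (j(o, V) = -3 + √(o² + V²)/2 = -3 + √(V² + o²)/2)
D(T, -1835)/j(-961, (-438 - 36)/(-1030 + 87)) = 1689/(-3 + √(((-438 - 36)/(-1030 + 87))² + (-961)²)/2) = 1689/(-3 + √((-474/(-943))² + 923521)/2) = 1689/(-3 + √((-474*(-1/943))² + 923521)/2) = 1689/(-3 + √((474/943)² + 923521)/2) = 1689/(-3 + √(224676/889249 + 923521)/2) = 1689/(-3 + √(821240350405/889249)/2) = 1689/(-3 + (√821240350405/943)/2) = 1689/(-3 + √821240350405/1886)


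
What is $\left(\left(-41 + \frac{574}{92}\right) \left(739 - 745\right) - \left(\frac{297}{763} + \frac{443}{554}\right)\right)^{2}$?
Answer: $\frac{4064832245640125569}{94520122845316} \approx 43005.0$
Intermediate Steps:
$\left(\left(-41 + \frac{574}{92}\right) \left(739 - 745\right) - \left(\frac{297}{763} + \frac{443}{554}\right)\right)^{2} = \left(\left(-41 + 574 \cdot \frac{1}{92}\right) \left(-6\right) - \frac{502547}{422702}\right)^{2} = \left(\left(-41 + \frac{287}{46}\right) \left(-6\right) - \frac{502547}{422702}\right)^{2} = \left(\left(- \frac{1599}{46}\right) \left(-6\right) - \frac{502547}{422702}\right)^{2} = \left(\frac{4797}{23} - \frac{502547}{422702}\right)^{2} = \left(\frac{2016142913}{9722146}\right)^{2} = \frac{4064832245640125569}{94520122845316}$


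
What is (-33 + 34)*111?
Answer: 111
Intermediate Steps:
(-33 + 34)*111 = 1*111 = 111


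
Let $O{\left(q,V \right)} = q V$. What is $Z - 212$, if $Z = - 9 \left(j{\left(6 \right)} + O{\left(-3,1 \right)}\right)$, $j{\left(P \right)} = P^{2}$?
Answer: $-509$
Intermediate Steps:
$O{\left(q,V \right)} = V q$
$Z = -297$ ($Z = - 9 \left(6^{2} + 1 \left(-3\right)\right) = - 9 \left(36 - 3\right) = \left(-9\right) 33 = -297$)
$Z - 212 = -297 - 212 = -509$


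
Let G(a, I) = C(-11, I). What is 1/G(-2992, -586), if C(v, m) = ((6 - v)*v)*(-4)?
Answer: 1/748 ≈ 0.0013369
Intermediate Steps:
C(v, m) = -4*v*(6 - v) (C(v, m) = (v*(6 - v))*(-4) = -4*v*(6 - v))
G(a, I) = 748 (G(a, I) = 4*(-11)*(-6 - 11) = 4*(-11)*(-17) = 748)
1/G(-2992, -586) = 1/748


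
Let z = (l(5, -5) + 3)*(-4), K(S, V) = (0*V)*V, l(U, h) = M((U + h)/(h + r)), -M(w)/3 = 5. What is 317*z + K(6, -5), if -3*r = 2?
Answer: 15216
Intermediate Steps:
r = -⅔ (r = -⅓*2 = -⅔ ≈ -0.66667)
M(w) = -15 (M(w) = -3*5 = -15)
l(U, h) = -15
K(S, V) = 0 (K(S, V) = 0*V = 0)
z = 48 (z = (-15 + 3)*(-4) = -12*(-4) = 48)
317*z + K(6, -5) = 317*48 + 0 = 15216 + 0 = 15216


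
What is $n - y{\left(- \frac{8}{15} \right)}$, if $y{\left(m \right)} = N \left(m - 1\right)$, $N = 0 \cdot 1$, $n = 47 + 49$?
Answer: $96$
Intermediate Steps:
$n = 96$
$N = 0$
$y{\left(m \right)} = 0$ ($y{\left(m \right)} = 0 \left(m - 1\right) = 0 \left(-1 + m\right) = 0$)
$n - y{\left(- \frac{8}{15} \right)} = 96 - 0 = 96 + 0 = 96$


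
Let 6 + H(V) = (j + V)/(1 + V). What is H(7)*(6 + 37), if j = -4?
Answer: -1935/8 ≈ -241.88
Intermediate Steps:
H(V) = -6 + (-4 + V)/(1 + V)
H(7)*(6 + 37) = (5*(-2 - 1*7)/(1 + 7))*(6 + 37) = (5*(-2 - 7)/8)*43 = (5*(⅛)*(-9))*43 = -45/8*43 = -1935/8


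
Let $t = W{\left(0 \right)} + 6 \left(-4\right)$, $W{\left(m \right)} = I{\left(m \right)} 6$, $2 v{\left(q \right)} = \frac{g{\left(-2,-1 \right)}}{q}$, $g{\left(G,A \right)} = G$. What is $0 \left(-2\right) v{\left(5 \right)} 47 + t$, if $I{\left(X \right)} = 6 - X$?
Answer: $12$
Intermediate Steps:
$v{\left(q \right)} = - \frac{1}{q}$ ($v{\left(q \right)} = \frac{\left(-2\right) \frac{1}{q}}{2} = - \frac{1}{q}$)
$W{\left(m \right)} = 36 - 6 m$ ($W{\left(m \right)} = \left(6 - m\right) 6 = 36 - 6 m$)
$t = 12$ ($t = \left(36 - 0\right) + 6 \left(-4\right) = \left(36 + 0\right) - 24 = 36 - 24 = 12$)
$0 \left(-2\right) v{\left(5 \right)} 47 + t = 0 \left(-2\right) \left(- \frac{1}{5}\right) 47 + 12 = 0 \left(\left(-1\right) \frac{1}{5}\right) 47 + 12 = 0 \left(- \frac{1}{5}\right) 47 + 12 = 0 \cdot 47 + 12 = 0 + 12 = 12$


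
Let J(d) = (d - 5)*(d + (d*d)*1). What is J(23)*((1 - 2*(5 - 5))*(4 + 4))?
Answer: 79488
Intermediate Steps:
J(d) = (-5 + d)*(d + d**2) (J(d) = (-5 + d)*(d + d**2*1) = (-5 + d)*(d + d**2))
J(23)*((1 - 2*(5 - 5))*(4 + 4)) = (23*(-5 + 23**2 - 4*23))*((1 - 2*(5 - 5))*(4 + 4)) = (23*(-5 + 529 - 92))*((1 - 2*0)*8) = (23*432)*((1 + 0)*8) = 9936*(1*8) = 9936*8 = 79488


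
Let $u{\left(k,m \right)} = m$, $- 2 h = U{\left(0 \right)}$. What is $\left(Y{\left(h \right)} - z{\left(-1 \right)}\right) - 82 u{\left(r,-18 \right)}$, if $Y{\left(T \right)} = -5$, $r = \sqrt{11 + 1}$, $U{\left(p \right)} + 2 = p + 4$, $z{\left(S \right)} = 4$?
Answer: $1467$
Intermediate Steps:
$U{\left(p \right)} = 2 + p$ ($U{\left(p \right)} = -2 + \left(p + 4\right) = -2 + \left(4 + p\right) = 2 + p$)
$h = -1$ ($h = - \frac{2 + 0}{2} = \left(- \frac{1}{2}\right) 2 = -1$)
$r = 2 \sqrt{3}$ ($r = \sqrt{12} = 2 \sqrt{3} \approx 3.4641$)
$\left(Y{\left(h \right)} - z{\left(-1 \right)}\right) - 82 u{\left(r,-18 \right)} = \left(-5 - 4\right) - -1476 = \left(-5 - 4\right) + 1476 = -9 + 1476 = 1467$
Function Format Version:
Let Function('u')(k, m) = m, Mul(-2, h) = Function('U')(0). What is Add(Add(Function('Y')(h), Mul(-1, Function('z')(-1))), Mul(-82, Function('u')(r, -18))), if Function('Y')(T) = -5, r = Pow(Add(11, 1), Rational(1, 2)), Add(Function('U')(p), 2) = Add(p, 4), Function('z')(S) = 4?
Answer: 1467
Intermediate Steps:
Function('U')(p) = Add(2, p) (Function('U')(p) = Add(-2, Add(p, 4)) = Add(-2, Add(4, p)) = Add(2, p))
h = -1 (h = Mul(Rational(-1, 2), Add(2, 0)) = Mul(Rational(-1, 2), 2) = -1)
r = Mul(2, Pow(3, Rational(1, 2))) (r = Pow(12, Rational(1, 2)) = Mul(2, Pow(3, Rational(1, 2))) ≈ 3.4641)
Add(Add(Function('Y')(h), Mul(-1, Function('z')(-1))), Mul(-82, Function('u')(r, -18))) = Add(Add(-5, Mul(-1, 4)), Mul(-82, -18)) = Add(Add(-5, -4), 1476) = Add(-9, 1476) = 1467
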